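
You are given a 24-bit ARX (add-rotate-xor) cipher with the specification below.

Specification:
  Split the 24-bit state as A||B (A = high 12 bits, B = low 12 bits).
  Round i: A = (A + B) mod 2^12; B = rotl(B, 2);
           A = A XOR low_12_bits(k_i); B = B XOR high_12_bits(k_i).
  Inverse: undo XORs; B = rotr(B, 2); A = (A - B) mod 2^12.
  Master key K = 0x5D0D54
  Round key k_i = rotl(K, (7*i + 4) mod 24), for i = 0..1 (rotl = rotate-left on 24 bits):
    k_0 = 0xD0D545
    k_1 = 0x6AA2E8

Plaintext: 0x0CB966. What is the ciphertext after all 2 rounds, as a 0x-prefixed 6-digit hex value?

0xAE34F4

s_0 = plaintext = 0x0CB966
s_1 = Round(s_0, k_0) = 0xF74897
s_2 = Round(s_1, k_1) = 0xAE34F4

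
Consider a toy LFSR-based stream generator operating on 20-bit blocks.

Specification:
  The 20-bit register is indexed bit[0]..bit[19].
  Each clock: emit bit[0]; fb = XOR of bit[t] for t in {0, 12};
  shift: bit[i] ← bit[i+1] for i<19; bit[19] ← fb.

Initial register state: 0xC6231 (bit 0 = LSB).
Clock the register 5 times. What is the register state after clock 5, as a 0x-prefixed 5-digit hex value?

reg_0 = 0xC6231
clock 1: out=1, reg = 0xE3118
clock 2: out=0, reg = 0xF188C
clock 3: out=0, reg = 0xF8C46
clock 4: out=0, reg = 0x7C623
clock 5: out=1, reg = 0xBE311

0xBE311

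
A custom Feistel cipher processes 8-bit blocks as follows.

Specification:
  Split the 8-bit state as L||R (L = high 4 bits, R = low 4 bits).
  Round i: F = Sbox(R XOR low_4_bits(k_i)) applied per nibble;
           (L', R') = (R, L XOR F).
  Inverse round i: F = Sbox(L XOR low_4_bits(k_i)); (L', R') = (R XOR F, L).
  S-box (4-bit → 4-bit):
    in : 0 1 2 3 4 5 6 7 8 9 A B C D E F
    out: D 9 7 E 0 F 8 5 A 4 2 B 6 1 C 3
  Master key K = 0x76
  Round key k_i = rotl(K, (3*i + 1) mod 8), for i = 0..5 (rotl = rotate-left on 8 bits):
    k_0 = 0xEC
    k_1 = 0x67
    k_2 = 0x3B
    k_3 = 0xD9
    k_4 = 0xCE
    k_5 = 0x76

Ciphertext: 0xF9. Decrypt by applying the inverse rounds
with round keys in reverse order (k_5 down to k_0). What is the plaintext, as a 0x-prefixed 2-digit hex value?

s_0 = ciphertext = 0xF9
s_1 = InvRound(s_0, k_5) = 0xDF
s_2 = InvRound(s_1, k_4) = 0x1D
s_3 = InvRound(s_2, k_3) = 0x71
s_4 = InvRound(s_3, k_2) = 0x77
s_5 = InvRound(s_4, k_1) = 0xA7
s_6 = InvRound(s_5, k_0) = 0xFA

0xFA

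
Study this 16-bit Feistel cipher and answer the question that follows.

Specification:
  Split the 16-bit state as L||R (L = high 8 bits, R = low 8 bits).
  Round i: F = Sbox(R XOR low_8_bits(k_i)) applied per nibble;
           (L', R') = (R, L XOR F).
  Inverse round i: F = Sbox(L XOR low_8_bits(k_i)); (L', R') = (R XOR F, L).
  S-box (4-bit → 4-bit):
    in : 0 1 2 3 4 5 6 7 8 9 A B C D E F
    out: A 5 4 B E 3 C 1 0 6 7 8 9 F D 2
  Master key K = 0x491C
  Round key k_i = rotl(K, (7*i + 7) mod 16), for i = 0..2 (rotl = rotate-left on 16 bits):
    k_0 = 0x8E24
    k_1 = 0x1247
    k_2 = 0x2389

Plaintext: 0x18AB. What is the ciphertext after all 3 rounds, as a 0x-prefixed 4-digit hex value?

0x9445

s_0 = plaintext = 0x18AB
s_1 = Round(s_0, k_0) = 0xAB1A
s_2 = Round(s_1, k_1) = 0x1A94
s_3 = Round(s_2, k_2) = 0x9445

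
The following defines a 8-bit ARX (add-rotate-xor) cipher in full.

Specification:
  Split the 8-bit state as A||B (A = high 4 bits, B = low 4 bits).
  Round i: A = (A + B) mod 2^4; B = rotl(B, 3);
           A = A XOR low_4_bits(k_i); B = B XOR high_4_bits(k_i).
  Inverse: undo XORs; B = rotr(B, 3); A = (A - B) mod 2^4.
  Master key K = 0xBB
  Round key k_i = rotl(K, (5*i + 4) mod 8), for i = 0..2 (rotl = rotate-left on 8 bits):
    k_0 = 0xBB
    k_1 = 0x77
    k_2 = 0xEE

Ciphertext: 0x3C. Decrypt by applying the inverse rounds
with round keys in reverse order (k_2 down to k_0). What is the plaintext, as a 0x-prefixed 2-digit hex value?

s_0 = ciphertext = 0x3C
s_1 = InvRound(s_0, k_2) = 0x94
s_2 = InvRound(s_1, k_1) = 0x86
s_3 = InvRound(s_2, k_0) = 0x8B

0x8B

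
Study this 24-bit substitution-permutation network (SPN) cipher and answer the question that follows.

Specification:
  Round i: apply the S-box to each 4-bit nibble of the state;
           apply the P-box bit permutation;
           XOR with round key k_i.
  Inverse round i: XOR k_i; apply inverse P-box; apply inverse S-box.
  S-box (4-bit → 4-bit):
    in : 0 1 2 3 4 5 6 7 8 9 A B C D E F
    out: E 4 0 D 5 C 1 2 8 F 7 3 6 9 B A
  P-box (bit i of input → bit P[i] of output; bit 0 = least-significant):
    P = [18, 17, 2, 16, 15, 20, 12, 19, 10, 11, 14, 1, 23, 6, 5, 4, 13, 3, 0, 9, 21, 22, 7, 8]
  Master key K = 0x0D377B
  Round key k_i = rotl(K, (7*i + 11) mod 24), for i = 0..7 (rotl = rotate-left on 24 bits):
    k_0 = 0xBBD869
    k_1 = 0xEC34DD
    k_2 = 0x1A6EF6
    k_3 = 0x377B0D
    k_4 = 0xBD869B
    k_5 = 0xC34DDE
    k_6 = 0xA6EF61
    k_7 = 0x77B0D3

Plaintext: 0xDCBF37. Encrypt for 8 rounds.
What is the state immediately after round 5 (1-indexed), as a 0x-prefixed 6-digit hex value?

0x20D6D8

s_0 = plaintext = 0xDCBF37
s_1 = Round(s_0, k_0) = 0x114122
s_2 = Round(s_1, k_1) = 0x6C747C
s_3 = Round(s_2, k_2) = 0x282ABB
s_4 = Round(s_3, k_3) = 0x21B50D
s_5 = Round(s_4, k_4) = 0x20D6D8
s_6 = Round(s_5, k_5) = 0x4ACBC7
s_7 = Round(s_6, k_6) = 0x94D388
s_8 = Round(s_7, k_7) = 0x9ED540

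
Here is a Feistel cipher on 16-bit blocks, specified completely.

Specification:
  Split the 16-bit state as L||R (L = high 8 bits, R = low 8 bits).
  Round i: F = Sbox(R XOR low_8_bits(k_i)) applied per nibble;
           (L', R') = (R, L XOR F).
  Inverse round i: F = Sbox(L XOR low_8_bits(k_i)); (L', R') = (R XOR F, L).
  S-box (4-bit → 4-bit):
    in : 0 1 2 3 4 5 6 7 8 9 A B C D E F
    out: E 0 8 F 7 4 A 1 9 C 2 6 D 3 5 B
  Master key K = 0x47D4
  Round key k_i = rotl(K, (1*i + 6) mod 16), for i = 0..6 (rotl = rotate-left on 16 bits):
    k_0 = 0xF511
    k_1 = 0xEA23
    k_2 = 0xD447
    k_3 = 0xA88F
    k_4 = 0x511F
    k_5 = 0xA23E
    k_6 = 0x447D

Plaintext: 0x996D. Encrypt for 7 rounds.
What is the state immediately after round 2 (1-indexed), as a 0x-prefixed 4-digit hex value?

s_0 = plaintext = 0x996D
s_1 = Round(s_0, k_0) = 0x6D84
s_2 = Round(s_1, k_1) = 0x844C
s_3 = Round(s_2, k_2) = 0x4C62
s_4 = Round(s_3, k_3) = 0x621F
s_5 = Round(s_4, k_4) = 0x1F8C
s_6 = Round(s_5, k_5) = 0x8C77
s_7 = Round(s_6, k_6) = 0x776E

0x844C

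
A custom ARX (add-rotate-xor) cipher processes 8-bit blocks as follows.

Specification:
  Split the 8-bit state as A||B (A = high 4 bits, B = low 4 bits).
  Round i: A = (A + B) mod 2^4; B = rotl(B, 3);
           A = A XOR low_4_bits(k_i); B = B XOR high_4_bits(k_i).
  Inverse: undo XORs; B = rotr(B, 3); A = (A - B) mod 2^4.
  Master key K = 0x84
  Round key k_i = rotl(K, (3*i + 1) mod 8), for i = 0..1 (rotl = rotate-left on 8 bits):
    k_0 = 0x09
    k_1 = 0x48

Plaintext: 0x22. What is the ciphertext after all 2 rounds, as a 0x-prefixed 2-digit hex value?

0x6C

s_0 = plaintext = 0x22
s_1 = Round(s_0, k_0) = 0xD1
s_2 = Round(s_1, k_1) = 0x6C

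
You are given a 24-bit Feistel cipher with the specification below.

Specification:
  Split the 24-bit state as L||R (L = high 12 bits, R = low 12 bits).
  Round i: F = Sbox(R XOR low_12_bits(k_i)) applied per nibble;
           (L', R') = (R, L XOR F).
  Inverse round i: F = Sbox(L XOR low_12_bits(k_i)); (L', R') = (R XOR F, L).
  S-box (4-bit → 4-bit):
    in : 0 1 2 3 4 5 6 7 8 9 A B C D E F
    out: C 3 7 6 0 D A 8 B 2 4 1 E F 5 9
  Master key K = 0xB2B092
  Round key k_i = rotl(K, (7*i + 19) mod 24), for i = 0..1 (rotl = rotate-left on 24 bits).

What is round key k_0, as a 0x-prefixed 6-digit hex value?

0x959584

K = 0xB2B092
k_0 = rotl(K, (7*0+19) mod 24) = rotl(K, 19) = 0x959584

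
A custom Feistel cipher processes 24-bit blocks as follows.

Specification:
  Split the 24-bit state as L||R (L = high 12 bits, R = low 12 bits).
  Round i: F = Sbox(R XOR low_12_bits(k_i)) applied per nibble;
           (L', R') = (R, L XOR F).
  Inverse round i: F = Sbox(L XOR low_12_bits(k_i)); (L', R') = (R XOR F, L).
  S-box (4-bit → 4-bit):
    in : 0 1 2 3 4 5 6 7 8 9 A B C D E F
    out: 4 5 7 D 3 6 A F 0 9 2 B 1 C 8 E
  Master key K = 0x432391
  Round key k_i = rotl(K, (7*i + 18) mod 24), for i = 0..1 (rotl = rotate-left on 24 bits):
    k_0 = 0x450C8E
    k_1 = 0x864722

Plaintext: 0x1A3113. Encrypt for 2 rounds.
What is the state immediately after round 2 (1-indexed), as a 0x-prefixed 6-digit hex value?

s_0 = plaintext = 0x1A3113
s_1 = Round(s_0, k_0) = 0x113D3F
s_2 = Round(s_1, k_1) = 0xD3F34F

0xD3F34F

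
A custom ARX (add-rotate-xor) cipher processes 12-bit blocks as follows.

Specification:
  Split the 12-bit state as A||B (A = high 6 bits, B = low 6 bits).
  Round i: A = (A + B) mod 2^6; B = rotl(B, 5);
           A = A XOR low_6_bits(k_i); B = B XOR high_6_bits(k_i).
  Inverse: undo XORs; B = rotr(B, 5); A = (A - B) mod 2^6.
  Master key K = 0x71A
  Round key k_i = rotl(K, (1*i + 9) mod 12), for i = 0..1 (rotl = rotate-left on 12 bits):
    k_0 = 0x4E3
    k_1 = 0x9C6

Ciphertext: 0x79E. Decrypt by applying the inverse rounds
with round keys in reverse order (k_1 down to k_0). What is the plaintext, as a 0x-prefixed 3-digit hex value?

s_0 = ciphertext = 0x79E
s_1 = InvRound(s_0, k_1) = 0x973
s_2 = InvRound(s_1, k_0) = 0x141

0x141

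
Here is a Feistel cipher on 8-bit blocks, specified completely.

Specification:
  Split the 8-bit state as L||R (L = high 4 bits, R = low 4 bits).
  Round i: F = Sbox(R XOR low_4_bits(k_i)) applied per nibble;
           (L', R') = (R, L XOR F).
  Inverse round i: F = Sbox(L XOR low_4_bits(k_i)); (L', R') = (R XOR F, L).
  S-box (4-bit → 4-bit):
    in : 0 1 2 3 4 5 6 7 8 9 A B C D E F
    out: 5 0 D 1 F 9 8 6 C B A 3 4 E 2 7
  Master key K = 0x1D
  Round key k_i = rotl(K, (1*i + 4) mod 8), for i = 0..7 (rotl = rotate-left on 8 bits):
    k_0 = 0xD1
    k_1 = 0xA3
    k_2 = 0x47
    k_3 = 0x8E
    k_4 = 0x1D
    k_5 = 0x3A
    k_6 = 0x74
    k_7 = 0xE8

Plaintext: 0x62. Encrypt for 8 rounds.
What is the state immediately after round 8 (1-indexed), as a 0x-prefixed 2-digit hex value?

0xFC

s_0 = plaintext = 0x62
s_1 = Round(s_0, k_0) = 0x27
s_2 = Round(s_1, k_1) = 0x7D
s_3 = Round(s_2, k_2) = 0xDD
s_4 = Round(s_3, k_3) = 0xDC
s_5 = Round(s_4, k_4) = 0xCD
s_6 = Round(s_5, k_5) = 0xDA
s_7 = Round(s_6, k_6) = 0xAF
s_8 = Round(s_7, k_7) = 0xFC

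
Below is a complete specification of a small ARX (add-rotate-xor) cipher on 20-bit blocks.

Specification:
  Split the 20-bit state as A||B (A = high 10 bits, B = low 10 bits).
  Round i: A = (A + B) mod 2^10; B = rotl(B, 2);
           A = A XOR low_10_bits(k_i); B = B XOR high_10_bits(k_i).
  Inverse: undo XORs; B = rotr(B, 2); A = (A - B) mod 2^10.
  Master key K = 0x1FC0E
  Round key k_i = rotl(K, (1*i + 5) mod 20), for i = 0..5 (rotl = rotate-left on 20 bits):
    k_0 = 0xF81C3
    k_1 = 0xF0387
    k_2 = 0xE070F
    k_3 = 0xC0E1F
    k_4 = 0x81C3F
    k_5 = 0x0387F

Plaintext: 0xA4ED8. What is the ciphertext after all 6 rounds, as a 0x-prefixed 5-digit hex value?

0xEF826

s_0 = plaintext = 0xA4ED8
s_1 = Round(s_0, k_0) = 0x2A082
s_2 = Round(s_1, k_1) = 0xAB5C8
s_3 = Round(s_2, k_2) = 0xDE8A0
s_4 = Round(s_3, k_3) = 0x81583
s_5 = Round(s_4, k_4) = 0xEDC0A
s_6 = Round(s_5, k_5) = 0xEF826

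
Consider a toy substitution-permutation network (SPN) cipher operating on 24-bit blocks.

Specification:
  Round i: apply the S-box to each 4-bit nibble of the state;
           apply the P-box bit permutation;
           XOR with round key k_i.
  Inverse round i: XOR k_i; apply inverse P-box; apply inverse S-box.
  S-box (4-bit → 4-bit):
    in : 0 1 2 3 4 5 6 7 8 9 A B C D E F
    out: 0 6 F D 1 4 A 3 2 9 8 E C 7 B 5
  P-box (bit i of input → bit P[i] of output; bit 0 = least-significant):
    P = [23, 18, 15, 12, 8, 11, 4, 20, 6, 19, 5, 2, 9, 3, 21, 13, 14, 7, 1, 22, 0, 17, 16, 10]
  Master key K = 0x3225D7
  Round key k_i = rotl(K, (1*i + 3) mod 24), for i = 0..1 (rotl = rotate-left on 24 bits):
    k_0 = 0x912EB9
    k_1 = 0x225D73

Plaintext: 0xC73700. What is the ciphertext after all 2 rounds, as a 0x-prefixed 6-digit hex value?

s_0 = plaintext = 0xC73700
s_1 = Round(s_0, k_0) = 0xB84879
s_2 = Round(s_1, k_1) = 0xA942F3

0xA942F3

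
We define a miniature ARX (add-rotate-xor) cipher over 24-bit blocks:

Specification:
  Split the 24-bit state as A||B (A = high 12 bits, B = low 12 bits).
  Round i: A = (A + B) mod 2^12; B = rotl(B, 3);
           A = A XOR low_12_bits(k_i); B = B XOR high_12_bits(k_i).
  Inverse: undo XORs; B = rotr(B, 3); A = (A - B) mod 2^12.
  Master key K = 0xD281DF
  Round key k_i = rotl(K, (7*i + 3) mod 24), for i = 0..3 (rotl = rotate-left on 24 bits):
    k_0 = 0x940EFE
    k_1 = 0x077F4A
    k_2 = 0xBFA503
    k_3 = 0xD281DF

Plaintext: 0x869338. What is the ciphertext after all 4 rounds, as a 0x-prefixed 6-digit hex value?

s_0 = plaintext = 0x869338
s_1 = Round(s_0, k_0) = 0x55F081
s_2 = Round(s_1, k_1) = 0xAAA47F
s_3 = Round(s_2, k_2) = 0xA2A800
s_4 = Round(s_3, k_3) = 0x3F5D2C

0x3F5D2C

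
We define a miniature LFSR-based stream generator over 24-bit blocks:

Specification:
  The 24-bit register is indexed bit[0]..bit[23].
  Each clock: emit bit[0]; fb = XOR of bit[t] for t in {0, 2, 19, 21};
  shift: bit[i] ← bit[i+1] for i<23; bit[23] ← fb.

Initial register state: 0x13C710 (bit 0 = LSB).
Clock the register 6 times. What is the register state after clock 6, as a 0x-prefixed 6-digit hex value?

reg_0 = 0x13C710
clock 1: out=0, reg = 0x09E388
clock 2: out=0, reg = 0x84F1C4
clock 3: out=0, reg = 0xC278E2
clock 4: out=0, reg = 0x613C71
clock 5: out=1, reg = 0x309E38
clock 6: out=0, reg = 0x984F1C

0x984F1C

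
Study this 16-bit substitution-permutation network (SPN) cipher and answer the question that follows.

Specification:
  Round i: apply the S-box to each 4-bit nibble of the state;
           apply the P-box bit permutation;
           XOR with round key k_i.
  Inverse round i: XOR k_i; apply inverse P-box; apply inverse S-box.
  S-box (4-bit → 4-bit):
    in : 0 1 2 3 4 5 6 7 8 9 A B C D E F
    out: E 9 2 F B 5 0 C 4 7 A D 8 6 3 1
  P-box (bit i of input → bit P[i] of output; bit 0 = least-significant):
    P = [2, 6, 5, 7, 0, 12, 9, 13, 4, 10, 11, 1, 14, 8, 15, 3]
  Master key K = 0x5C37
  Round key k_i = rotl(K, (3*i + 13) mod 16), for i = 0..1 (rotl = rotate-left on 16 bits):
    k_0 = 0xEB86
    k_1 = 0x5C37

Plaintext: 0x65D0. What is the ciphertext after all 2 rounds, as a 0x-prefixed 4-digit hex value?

s_0 = plaintext = 0x65D0
s_1 = Round(s_0, k_0) = 0xF176
s_2 = Round(s_1, k_1) = 0x3E25

0x3E25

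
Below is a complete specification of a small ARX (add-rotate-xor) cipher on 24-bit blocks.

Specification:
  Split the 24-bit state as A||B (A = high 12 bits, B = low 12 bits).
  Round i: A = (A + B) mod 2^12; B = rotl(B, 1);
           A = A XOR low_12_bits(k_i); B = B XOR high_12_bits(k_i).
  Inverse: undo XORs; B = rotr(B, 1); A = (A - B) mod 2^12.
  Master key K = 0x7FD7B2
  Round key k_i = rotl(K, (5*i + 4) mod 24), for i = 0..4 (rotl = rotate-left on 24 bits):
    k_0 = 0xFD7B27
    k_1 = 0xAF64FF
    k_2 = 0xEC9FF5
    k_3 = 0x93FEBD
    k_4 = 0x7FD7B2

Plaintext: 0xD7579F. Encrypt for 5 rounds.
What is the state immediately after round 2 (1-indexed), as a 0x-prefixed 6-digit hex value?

s_0 = plaintext = 0xD7579F
s_1 = Round(s_0, k_0) = 0xE330E9
s_2 = Round(s_1, k_1) = 0xBE3B24
s_3 = Round(s_2, k_2) = 0x8F2880
s_4 = Round(s_3, k_3) = 0xFCF83E
s_5 = Round(s_4, k_4) = 0xFBF780

0xBE3B24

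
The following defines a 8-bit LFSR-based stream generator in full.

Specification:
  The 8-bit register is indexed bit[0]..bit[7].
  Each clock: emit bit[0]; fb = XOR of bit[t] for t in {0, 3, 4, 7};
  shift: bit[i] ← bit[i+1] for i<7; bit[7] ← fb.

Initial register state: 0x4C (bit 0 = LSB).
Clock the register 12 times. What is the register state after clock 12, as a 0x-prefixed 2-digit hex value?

0x9C

reg_0 = 0x4C
clock 1: out=0, reg = 0xA6
clock 2: out=0, reg = 0xD3
clock 3: out=1, reg = 0xE9
clock 4: out=1, reg = 0xF4
clock 5: out=0, reg = 0x7A
clock 6: out=0, reg = 0x3D
clock 7: out=1, reg = 0x9E
clock 8: out=0, reg = 0xCF
clock 9: out=1, reg = 0xE7
clock 10: out=1, reg = 0x73
clock 11: out=1, reg = 0x39
clock 12: out=1, reg = 0x9C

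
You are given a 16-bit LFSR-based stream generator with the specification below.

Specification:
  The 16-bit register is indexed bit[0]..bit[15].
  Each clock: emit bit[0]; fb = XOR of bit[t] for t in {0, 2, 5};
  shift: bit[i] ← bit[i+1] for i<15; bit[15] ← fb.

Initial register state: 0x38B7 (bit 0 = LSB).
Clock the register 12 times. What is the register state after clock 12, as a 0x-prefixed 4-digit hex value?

reg_0 = 0x38B7
clock 1: out=1, reg = 0x9C5B
clock 2: out=1, reg = 0xCE2D
clock 3: out=1, reg = 0xE716
clock 4: out=0, reg = 0xF38B
clock 5: out=1, reg = 0xF9C5
clock 6: out=1, reg = 0x7CE2
clock 7: out=0, reg = 0xBE71
clock 8: out=1, reg = 0x5F38
clock 9: out=0, reg = 0xAF9C
clock 10: out=0, reg = 0xD7CE
clock 11: out=0, reg = 0xEBE7
clock 12: out=1, reg = 0xF5F3

0xF5F3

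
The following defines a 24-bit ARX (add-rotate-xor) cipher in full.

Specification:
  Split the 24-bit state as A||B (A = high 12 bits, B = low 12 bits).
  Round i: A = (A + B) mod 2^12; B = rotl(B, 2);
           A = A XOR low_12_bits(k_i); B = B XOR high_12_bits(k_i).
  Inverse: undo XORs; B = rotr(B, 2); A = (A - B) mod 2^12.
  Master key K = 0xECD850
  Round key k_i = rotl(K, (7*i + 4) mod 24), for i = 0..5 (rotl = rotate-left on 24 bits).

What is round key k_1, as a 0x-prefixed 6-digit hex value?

0xC28766

K = 0xECD850
k_0 = rotl(K, (7*0+4) mod 24) = rotl(K, 4) = 0xCD850E
k_1 = rotl(K, (7*1+4) mod 24) = rotl(K, 11) = 0xC28766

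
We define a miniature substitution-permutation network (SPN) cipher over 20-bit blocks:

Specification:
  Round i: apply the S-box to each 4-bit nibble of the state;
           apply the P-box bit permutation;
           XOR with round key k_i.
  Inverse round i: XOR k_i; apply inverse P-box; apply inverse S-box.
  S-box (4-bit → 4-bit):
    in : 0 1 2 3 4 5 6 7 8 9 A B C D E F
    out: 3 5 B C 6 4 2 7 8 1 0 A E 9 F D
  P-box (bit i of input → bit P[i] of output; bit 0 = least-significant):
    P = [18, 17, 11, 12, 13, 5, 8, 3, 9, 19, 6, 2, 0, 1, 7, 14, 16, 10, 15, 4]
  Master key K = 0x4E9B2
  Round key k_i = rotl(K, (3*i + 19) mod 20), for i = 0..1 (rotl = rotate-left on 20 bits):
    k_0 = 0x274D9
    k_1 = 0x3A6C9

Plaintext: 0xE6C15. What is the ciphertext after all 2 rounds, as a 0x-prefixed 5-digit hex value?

s_0 = plaintext = 0xE6C15
s_1 = Round(s_0, k_0) = 0xBD98F
s_2 = Round(s_1, k_1) = 0x7F8D0

0x7F8D0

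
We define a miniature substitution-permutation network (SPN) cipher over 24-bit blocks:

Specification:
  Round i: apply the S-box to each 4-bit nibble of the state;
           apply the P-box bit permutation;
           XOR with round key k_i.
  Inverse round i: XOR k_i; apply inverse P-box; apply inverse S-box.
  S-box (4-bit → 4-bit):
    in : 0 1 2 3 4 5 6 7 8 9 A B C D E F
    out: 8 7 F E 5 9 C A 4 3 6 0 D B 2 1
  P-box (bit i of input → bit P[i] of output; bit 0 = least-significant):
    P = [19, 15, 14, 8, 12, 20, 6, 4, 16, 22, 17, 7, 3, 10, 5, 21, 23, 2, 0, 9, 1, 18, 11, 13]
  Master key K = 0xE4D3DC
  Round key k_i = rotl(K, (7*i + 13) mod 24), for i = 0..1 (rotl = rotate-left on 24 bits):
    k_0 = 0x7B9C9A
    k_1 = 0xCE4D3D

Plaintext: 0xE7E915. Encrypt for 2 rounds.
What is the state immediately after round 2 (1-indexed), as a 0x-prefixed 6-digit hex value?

s_0 = plaintext = 0xE7E915
s_1 = Round(s_0, k_0) = 0x268BDE
s_2 = Round(s_1, k_1) = 0xDAF70E

0xDAF70E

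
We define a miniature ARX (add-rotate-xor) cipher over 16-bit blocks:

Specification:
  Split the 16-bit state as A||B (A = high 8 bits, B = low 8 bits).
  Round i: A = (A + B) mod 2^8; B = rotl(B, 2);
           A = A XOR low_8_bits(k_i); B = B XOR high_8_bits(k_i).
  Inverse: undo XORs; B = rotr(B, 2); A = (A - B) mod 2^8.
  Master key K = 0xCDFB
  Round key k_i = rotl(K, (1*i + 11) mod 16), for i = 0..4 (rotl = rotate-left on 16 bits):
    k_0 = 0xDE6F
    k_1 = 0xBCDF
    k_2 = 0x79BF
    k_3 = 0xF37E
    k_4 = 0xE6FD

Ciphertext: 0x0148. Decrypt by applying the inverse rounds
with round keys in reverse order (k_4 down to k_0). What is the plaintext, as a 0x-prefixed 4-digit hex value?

s_0 = ciphertext = 0x0148
s_1 = InvRound(s_0, k_4) = 0x51AB
s_2 = InvRound(s_1, k_3) = 0x1916
s_3 = InvRound(s_2, k_2) = 0xCBDB
s_4 = InvRound(s_3, k_1) = 0x3BD9
s_5 = InvRound(s_4, k_0) = 0x93C1

0x93C1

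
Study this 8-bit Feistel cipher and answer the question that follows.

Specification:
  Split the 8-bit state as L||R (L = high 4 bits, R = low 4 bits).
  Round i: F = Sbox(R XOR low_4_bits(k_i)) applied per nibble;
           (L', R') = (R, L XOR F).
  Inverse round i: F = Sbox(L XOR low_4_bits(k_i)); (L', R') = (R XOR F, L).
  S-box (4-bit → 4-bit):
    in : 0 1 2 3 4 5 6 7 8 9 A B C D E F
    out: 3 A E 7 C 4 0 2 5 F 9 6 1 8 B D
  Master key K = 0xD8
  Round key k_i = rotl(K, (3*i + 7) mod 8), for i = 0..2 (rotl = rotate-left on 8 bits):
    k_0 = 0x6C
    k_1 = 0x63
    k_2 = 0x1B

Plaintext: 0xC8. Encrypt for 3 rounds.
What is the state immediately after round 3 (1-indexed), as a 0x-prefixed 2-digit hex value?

s_0 = plaintext = 0xC8
s_1 = Round(s_0, k_0) = 0x80
s_2 = Round(s_1, k_1) = 0x0F
s_3 = Round(s_2, k_2) = 0xFC

0xFC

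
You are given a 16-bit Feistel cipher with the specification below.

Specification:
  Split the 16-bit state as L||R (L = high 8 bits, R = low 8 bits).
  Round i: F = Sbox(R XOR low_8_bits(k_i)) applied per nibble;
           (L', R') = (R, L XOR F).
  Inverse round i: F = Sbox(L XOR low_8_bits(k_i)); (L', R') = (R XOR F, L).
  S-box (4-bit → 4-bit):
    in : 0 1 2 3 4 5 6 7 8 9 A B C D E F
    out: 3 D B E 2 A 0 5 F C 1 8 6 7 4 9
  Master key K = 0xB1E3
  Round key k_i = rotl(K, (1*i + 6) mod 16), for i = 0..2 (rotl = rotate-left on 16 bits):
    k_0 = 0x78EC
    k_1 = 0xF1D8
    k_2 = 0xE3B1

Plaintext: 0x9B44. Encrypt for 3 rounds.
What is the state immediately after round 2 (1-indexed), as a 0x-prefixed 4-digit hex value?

0x84E2

s_0 = plaintext = 0x9B44
s_1 = Round(s_0, k_0) = 0x4484
s_2 = Round(s_1, k_1) = 0x84E2
s_3 = Round(s_2, k_2) = 0xE22A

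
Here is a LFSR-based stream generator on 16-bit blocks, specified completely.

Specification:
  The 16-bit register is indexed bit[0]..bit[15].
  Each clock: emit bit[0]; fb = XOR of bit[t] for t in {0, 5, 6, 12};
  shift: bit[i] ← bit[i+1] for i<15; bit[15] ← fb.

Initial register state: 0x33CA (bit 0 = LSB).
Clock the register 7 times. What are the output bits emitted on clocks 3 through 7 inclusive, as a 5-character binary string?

01001

reg_0 = 0x33CA
clock 1: out=0, reg = 0x19E5
clock 2: out=1, reg = 0x0CF2
clock 3: out=0, reg = 0x0679
clock 4: out=1, reg = 0x833C
clock 5: out=0, reg = 0xC19E
clock 6: out=0, reg = 0x60CF
clock 7: out=1, reg = 0x3067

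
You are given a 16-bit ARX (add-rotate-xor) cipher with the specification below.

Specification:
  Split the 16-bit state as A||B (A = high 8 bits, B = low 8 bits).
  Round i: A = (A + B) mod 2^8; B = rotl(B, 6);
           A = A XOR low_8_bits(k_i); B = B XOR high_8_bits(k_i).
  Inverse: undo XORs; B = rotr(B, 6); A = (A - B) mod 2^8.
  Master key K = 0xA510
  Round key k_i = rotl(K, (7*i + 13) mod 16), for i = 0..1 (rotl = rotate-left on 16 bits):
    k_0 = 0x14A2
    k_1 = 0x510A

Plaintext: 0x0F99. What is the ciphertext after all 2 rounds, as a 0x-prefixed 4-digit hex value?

s_0 = plaintext = 0x0F99
s_1 = Round(s_0, k_0) = 0x0A72
s_2 = Round(s_1, k_1) = 0x76CD

0x76CD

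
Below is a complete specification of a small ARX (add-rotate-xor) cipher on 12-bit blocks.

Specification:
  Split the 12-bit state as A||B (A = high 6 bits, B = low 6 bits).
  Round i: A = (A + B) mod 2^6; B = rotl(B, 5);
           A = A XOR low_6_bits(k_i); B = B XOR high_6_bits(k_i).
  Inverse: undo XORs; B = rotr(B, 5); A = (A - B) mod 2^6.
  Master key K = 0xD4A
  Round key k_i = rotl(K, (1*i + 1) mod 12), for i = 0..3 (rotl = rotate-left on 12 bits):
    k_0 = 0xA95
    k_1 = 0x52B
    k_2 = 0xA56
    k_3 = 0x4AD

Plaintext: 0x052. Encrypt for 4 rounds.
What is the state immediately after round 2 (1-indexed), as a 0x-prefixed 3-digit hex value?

s_0 = plaintext = 0x052
s_1 = Round(s_0, k_0) = 0x1A3
s_2 = Round(s_1, k_1) = 0x0A5
s_3 = Round(s_2, k_2) = 0xC5B
s_4 = Round(s_3, k_3) = 0x87F

0x0A5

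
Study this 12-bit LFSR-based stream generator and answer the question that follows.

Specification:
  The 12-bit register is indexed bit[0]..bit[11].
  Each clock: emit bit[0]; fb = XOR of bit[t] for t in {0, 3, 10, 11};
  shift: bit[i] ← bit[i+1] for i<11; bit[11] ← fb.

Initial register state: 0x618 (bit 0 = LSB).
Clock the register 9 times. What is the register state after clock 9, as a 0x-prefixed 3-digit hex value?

0xCF3

reg_0 = 0x618
clock 1: out=0, reg = 0x30C
clock 2: out=0, reg = 0x986
clock 3: out=0, reg = 0xCC3
clock 4: out=1, reg = 0xE61
clock 5: out=1, reg = 0xF30
clock 6: out=0, reg = 0x798
clock 7: out=0, reg = 0x3CC
clock 8: out=0, reg = 0x9E6
clock 9: out=0, reg = 0xCF3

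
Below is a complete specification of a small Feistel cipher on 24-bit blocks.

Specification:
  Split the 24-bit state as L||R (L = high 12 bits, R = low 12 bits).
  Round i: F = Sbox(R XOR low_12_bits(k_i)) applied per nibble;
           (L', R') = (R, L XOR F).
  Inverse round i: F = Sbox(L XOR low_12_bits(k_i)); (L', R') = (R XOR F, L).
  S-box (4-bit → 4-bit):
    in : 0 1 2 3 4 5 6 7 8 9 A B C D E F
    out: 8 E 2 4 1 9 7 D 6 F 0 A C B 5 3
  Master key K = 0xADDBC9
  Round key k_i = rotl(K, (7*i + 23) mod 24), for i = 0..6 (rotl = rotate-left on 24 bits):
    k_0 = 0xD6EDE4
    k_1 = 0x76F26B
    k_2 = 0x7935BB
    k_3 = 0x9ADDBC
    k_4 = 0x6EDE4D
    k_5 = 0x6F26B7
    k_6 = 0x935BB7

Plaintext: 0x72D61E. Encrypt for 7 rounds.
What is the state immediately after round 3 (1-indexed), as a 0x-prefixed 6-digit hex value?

s_0 = plaintext = 0x72D61E
s_1 = Round(s_0, k_0) = 0x61ED1D
s_2 = Round(s_1, k_1) = 0xD1D5C9
s_3 = Round(s_2, k_2) = 0x5C95CF
s_4 = Round(s_3, k_3) = 0x5CF31D
s_5 = Round(s_4, k_4) = 0x31DE57
s_6 = Round(s_5, k_5) = 0xE57545
s_7 = Round(s_6, k_6) = 0x545B65

0x5C95CF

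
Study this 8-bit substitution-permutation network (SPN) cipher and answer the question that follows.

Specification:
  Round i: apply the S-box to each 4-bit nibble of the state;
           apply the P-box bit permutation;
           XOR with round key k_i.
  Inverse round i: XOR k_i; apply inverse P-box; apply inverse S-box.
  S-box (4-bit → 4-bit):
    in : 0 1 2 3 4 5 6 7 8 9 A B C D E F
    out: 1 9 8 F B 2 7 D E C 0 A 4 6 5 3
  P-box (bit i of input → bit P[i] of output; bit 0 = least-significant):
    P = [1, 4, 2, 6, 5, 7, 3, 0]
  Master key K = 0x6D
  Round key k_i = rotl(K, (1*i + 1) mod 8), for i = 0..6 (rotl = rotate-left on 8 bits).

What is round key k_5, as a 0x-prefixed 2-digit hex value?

K = 0x6D
k_0 = rotl(K, (1*0+1) mod 8) = rotl(K, 1) = 0xDA
k_1 = rotl(K, (1*1+1) mod 8) = rotl(K, 2) = 0xB5
k_2 = rotl(K, (1*2+1) mod 8) = rotl(K, 3) = 0x6B
k_3 = rotl(K, (1*3+1) mod 8) = rotl(K, 4) = 0xD6
k_4 = rotl(K, (1*4+1) mod 8) = rotl(K, 5) = 0xAD
k_5 = rotl(K, (1*5+1) mod 8) = rotl(K, 6) = 0x5B

0x5B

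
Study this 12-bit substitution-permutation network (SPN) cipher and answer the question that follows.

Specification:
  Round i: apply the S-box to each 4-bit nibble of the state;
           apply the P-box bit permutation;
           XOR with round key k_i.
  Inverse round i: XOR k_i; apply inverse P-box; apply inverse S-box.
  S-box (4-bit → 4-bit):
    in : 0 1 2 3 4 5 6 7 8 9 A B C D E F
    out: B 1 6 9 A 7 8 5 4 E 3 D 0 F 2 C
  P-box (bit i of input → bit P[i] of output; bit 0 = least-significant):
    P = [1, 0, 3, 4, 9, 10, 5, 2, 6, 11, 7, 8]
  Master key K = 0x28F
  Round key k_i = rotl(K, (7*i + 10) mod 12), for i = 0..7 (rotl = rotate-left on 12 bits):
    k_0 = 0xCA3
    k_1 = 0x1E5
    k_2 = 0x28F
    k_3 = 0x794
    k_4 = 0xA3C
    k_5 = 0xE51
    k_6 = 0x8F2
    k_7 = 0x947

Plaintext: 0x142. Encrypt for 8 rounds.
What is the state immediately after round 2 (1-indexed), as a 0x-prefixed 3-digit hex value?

0x564

s_0 = plaintext = 0x142
s_1 = Round(s_0, k_0) = 0x8EE
s_2 = Round(s_1, k_1) = 0x564
s_3 = Round(s_2, k_2) = 0xA5A
s_4 = Round(s_3, k_3) = 0x9F7
s_5 = Round(s_4, k_4) = 0x392
s_6 = Round(s_5, k_5) = 0xB3C
s_7 = Round(s_6, k_6) = 0xB36
s_8 = Round(s_7, k_7) = 0xA93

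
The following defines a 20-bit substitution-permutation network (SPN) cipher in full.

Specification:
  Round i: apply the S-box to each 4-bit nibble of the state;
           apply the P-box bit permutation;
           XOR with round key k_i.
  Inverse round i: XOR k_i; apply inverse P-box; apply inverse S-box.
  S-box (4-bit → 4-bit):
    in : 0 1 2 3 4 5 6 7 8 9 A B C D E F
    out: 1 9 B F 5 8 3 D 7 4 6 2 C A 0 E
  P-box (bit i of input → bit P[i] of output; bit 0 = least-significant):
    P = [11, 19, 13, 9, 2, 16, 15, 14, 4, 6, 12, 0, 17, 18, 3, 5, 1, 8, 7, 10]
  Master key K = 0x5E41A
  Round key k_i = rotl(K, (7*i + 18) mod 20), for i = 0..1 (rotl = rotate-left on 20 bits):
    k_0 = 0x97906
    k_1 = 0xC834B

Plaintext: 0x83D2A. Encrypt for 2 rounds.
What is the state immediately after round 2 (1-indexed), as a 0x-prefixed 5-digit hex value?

0xEB239

s_0 = plaintext = 0x83D2A
s_1 = Round(s_0, k_0) = 0x618E9
s_2 = Round(s_1, k_1) = 0xEB239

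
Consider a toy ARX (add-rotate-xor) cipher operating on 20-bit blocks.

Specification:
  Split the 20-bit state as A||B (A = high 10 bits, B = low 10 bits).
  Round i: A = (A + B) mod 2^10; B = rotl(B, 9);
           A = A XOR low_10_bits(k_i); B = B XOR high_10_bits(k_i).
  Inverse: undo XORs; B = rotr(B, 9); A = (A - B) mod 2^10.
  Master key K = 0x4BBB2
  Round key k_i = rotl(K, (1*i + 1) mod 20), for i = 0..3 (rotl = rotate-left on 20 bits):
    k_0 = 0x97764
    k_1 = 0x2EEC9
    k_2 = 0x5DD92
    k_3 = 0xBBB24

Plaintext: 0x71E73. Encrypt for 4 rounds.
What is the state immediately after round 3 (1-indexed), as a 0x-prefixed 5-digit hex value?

s_0 = plaintext = 0x71E73
s_1 = Round(s_0, k_0) = 0xD7964
s_2 = Round(s_1, k_1) = 0x82C09
s_3 = Round(s_2, k_2) = 0xE1B73
s_4 = Round(s_3, k_3) = 0x77557

0xE1B73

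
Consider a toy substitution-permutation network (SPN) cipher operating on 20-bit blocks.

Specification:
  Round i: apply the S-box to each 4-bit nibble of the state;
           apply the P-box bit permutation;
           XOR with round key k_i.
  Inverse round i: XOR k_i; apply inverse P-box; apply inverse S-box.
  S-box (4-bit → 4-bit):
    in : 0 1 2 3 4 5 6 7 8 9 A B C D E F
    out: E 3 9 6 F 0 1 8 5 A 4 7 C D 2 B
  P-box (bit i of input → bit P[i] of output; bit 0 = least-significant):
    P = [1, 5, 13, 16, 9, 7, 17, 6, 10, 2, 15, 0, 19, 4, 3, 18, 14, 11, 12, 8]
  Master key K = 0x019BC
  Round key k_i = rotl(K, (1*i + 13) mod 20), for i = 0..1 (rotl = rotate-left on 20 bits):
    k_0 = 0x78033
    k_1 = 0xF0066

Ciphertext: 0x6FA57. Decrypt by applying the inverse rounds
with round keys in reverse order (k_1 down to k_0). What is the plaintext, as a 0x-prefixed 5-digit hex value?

s_0 = ciphertext = 0x6FA57
s_1 = InvRound(s_0, k_1) = 0xB1C60
s_2 = InvRound(s_1, k_0) = 0x3FD76

0x3FD76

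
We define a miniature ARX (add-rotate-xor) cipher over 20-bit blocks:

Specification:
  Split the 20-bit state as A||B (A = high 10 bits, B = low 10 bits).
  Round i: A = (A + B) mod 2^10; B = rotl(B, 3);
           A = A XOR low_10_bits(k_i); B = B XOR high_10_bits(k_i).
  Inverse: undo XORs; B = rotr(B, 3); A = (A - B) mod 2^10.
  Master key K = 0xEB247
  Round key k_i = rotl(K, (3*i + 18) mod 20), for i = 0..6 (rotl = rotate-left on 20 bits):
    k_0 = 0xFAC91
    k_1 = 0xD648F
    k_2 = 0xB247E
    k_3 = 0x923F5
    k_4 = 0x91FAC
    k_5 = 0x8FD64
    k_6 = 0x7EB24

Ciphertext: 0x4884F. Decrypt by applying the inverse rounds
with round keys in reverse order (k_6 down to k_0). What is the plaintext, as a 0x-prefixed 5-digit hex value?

s_0 = ciphertext = 0x4884F
s_1 = InvRound(s_0, k_6) = 0xD42B6
s_2 = InvRound(s_1, k_5) = 0x68C91
s_3 = InvRound(s_2, k_4) = 0xAD75A
s_4 = InvRound(s_3, k_3) = 0x07922
s_5 = InvRound(s_4, k_2) = 0x98DFD
s_6 = InvRound(s_5, k_1) = 0x26254
s_7 = InvRound(s_6, k_0) = 0x14BB7

0x14BB7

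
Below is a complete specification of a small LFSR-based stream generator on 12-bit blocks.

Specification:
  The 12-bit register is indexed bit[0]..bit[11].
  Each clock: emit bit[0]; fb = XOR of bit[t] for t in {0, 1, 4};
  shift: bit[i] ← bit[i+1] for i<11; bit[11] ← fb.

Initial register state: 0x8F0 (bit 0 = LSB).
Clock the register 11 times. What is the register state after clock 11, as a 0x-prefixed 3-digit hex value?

0x60F

reg_0 = 0x8F0
clock 1: out=0, reg = 0xC78
clock 2: out=0, reg = 0xE3C
clock 3: out=0, reg = 0xF1E
clock 4: out=0, reg = 0x78F
clock 5: out=1, reg = 0x3C7
clock 6: out=1, reg = 0x1E3
clock 7: out=1, reg = 0x0F1
clock 8: out=1, reg = 0x078
clock 9: out=0, reg = 0x83C
clock 10: out=0, reg = 0xC1E
clock 11: out=0, reg = 0x60F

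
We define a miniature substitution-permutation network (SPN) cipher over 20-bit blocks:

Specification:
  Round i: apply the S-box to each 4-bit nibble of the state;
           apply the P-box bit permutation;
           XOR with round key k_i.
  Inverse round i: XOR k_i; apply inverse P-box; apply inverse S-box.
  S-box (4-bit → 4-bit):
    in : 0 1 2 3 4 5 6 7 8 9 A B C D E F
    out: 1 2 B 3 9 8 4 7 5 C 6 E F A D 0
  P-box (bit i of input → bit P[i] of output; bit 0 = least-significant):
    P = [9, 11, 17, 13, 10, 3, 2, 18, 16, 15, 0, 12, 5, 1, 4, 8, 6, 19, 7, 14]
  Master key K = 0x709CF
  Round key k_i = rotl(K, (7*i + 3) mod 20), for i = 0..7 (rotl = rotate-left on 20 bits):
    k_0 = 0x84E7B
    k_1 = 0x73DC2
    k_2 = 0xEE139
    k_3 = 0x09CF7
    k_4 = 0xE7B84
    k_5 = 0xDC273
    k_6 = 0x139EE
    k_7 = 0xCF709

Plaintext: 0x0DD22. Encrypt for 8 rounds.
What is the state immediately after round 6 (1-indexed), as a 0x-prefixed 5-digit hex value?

s_0 = plaintext = 0x0DD22
s_1 = Round(s_0, k_0) = 0xCF131
s_2 = Round(s_1, k_1) = 0xFF10A
s_3 = Round(s_2, k_2) = 0xC6D39
s_4 = Round(s_3, k_3) = 0xA682F
s_5 = Round(s_4, k_4) = 0x37F1D
s_6 = Round(s_5, k_5) = 0x5EA09
s_7 = Round(s_6, k_6) = 0x3DCDF
s_8 = Round(s_7, k_7) = 0x16642

0x5EA09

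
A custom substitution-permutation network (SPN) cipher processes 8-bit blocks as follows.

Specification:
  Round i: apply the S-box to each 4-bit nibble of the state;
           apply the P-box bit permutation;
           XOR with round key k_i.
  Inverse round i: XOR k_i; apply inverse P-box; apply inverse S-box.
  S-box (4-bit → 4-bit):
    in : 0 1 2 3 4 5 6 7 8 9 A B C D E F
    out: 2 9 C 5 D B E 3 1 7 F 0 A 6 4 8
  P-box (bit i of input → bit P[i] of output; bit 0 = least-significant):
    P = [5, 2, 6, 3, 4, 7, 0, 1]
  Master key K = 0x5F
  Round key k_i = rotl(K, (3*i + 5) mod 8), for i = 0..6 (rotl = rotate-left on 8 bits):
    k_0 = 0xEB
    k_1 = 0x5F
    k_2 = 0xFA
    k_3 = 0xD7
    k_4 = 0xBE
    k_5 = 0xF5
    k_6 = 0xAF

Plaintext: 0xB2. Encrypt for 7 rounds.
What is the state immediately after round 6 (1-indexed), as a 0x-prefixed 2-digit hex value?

0x35

s_0 = plaintext = 0xB2
s_1 = Round(s_0, k_0) = 0xA3
s_2 = Round(s_1, k_1) = 0xAC
s_3 = Round(s_2, k_2) = 0x65
s_4 = Round(s_3, k_3) = 0x78
s_5 = Round(s_4, k_4) = 0x0E
s_6 = Round(s_5, k_5) = 0x35
s_7 = Round(s_6, k_6) = 0x92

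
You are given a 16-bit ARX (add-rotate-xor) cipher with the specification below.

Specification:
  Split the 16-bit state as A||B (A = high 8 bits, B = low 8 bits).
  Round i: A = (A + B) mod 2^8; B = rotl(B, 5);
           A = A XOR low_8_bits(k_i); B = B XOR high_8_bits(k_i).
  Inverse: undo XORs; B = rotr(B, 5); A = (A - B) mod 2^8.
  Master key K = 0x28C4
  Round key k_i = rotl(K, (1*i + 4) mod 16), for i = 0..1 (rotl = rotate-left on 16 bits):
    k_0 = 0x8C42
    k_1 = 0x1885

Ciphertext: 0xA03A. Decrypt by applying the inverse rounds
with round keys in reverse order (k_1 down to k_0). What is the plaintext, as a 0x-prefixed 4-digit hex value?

0x6AEC

s_0 = ciphertext = 0xA03A
s_1 = InvRound(s_0, k_1) = 0x1411
s_2 = InvRound(s_1, k_0) = 0x6AEC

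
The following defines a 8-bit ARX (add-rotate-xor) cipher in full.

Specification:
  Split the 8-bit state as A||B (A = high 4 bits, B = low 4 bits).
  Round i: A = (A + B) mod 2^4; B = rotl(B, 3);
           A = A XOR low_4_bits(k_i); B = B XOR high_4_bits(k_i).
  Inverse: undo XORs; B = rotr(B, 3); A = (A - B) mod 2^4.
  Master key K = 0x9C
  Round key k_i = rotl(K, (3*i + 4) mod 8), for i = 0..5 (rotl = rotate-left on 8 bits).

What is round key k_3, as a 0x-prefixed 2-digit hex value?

K = 0x9C
k_0 = rotl(K, (3*0+4) mod 8) = rotl(K, 4) = 0xC9
k_1 = rotl(K, (3*1+4) mod 8) = rotl(K, 7) = 0x4E
k_2 = rotl(K, (3*2+4) mod 8) = rotl(K, 2) = 0x72
k_3 = rotl(K, (3*3+4) mod 8) = rotl(K, 5) = 0x93

0x93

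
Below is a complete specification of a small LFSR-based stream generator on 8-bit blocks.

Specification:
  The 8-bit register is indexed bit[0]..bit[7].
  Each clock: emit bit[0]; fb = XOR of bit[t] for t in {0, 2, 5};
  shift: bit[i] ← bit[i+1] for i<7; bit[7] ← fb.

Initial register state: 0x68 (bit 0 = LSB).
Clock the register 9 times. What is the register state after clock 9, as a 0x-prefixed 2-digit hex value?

reg_0 = 0x68
clock 1: out=0, reg = 0xB4
clock 2: out=0, reg = 0x5A
clock 3: out=0, reg = 0x2D
clock 4: out=1, reg = 0x96
clock 5: out=0, reg = 0xCB
clock 6: out=1, reg = 0xE5
clock 7: out=1, reg = 0xF2
clock 8: out=0, reg = 0xF9
clock 9: out=1, reg = 0x7C

0x7C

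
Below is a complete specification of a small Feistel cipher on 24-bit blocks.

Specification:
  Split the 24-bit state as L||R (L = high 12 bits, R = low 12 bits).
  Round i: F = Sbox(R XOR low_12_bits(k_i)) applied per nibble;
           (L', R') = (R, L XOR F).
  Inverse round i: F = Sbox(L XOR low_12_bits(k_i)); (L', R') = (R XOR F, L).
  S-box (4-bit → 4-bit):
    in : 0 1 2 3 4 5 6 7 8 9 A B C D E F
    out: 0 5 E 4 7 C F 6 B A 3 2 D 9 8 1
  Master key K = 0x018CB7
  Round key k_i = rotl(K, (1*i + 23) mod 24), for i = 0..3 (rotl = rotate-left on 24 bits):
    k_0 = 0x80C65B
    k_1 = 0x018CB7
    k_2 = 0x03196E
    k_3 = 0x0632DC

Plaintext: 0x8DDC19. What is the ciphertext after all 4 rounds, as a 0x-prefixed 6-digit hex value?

0xF433EF

s_0 = plaintext = 0x8DDC19
s_1 = Round(s_0, k_0) = 0xC19BA3
s_2 = Round(s_1, k_1) = 0xBA3A4E
s_3 = Round(s_2, k_2) = 0xA4EF43
s_4 = Round(s_3, k_3) = 0xF433EF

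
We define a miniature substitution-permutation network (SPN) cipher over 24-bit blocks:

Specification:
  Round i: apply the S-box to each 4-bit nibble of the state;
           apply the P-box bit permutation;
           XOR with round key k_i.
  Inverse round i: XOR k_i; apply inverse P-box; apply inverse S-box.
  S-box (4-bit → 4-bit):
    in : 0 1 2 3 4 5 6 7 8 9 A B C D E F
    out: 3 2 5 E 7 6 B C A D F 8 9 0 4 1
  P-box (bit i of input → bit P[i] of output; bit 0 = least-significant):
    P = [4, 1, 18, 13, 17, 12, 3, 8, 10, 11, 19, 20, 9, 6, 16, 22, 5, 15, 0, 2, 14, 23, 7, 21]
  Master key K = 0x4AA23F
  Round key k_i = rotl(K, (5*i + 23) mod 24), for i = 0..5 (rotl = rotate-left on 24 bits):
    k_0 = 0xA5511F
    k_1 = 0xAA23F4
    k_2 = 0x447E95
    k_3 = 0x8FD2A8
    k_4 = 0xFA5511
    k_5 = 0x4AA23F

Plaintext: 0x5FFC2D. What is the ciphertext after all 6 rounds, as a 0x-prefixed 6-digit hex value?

0x373409

s_0 = plaintext = 0x5FFC2D
s_1 = Round(s_0, k_0) = 0x3757B7
s_2 = Round(s_1, k_1) = 0x170231
s_3 = Round(s_2, k_2) = 0xCC69DA
s_4 = Round(s_3, k_3) = 0xF3B4DE
s_5 = Round(s_4, k_4) = 0xB69914
s_6 = Round(s_5, k_5) = 0x373409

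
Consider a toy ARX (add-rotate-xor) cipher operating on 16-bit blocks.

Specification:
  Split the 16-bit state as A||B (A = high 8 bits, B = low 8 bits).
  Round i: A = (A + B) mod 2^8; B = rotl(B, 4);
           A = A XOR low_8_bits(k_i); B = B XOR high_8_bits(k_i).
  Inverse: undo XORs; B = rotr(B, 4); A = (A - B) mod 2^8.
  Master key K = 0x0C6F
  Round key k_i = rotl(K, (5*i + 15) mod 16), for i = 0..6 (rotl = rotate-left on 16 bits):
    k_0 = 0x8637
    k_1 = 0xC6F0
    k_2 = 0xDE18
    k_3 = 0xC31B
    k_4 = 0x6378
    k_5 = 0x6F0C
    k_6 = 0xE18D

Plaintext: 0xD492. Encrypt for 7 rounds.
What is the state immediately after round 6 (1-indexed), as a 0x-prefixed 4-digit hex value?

0x6A4B

s_0 = plaintext = 0xD492
s_1 = Round(s_0, k_0) = 0x51AF
s_2 = Round(s_1, k_1) = 0xF03C
s_3 = Round(s_2, k_2) = 0x341D
s_4 = Round(s_3, k_3) = 0x4A12
s_5 = Round(s_4, k_4) = 0x2442
s_6 = Round(s_5, k_5) = 0x6A4B
s_7 = Round(s_6, k_6) = 0x3855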